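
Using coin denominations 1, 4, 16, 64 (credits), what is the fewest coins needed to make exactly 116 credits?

Use the largest denomination that fits, subtract, and repeat.
116 = 1×64 + 3×16 + 1×4
Total coins = 1 + 3 + 1 = 5

5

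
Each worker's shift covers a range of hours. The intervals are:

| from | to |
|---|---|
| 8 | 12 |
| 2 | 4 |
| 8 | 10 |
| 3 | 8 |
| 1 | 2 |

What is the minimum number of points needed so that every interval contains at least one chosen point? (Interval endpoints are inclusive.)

Sorted: [1,2] [2,4] [3,8] [8,10] [8,12]
{[1,2],[2,4]} hit by 2; {[3,8],[8,10],[8,12]} hit by 8.
Points: 2, 8 (2 total).

2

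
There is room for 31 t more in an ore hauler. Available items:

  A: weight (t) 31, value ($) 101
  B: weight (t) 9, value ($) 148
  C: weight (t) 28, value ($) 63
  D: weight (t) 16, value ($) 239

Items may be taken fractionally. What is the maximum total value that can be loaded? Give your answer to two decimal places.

Ratios (sorted): B 16.44, D 14.94, A 3.26, C 2.25
take B (9 @ 148); take D (16 @ 239); take 6/31 of A → 19.55. Capacity used 31/31.
Total value = 406.55

406.55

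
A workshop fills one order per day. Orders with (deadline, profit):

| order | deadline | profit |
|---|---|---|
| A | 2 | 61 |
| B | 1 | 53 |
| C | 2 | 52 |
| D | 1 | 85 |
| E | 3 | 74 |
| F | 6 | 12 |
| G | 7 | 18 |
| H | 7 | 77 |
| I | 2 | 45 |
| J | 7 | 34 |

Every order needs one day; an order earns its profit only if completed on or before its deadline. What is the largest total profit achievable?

361

Take jobs in profit order; each goes to the latest open slot no later than its deadline.
Profit order: D=85 H=77 E=74 A=61 B=53 C=52 I=45 J=34 G=18 F=12
Assign: D→slot 1, H→slot 7, E→slot 3, A→slot 2, B skipped, C skipped, I skipped, J→slot 6, G→slot 5, F→slot 4.
Slots: [1:D] [2:A] [3:E] [4:F] [5:G] [6:J] [7:H]
Profit = 85 + 61 + 74 + 12 + 18 + 34 + 77 = 361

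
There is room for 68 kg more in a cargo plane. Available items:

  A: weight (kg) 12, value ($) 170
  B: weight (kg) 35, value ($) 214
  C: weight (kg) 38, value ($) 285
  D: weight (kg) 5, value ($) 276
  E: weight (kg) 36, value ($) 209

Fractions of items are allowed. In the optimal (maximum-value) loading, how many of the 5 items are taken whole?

Order: D (276/5=55.20) > A (170/12=14.17) > C (285/38=7.50) > B (214/35=6.11) > E (209/36=5.81)
Fill: take D (5 @ 276) → take A (12 @ 170) → take C (38 @ 285) → take 13/35 of B → 79.49; 68/68 used.
3 item(s) taken whole; one partial (take 13/35 of B).

3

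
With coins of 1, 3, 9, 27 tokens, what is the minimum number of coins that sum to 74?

6

74 = 2×27 + 2×9 + 2×1
Total coins = 2 + 2 + 2 = 6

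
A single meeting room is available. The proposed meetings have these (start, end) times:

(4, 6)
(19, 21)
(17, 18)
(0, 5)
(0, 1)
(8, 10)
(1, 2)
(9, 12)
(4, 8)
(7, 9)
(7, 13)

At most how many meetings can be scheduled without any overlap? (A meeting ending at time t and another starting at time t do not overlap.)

7

Sorted by end: (0,1)  (1,2)  (0,5)  (4,6)  (4,8)  (7,9)  (8,10)  (9,12)  (7,13)  (17,18)  (19,21)
take (0,1); take (1,2); skip (0,5); take (4,6); take (7,9); take (9,12); take (17,18); take (19,21).
Selected 7 meetings.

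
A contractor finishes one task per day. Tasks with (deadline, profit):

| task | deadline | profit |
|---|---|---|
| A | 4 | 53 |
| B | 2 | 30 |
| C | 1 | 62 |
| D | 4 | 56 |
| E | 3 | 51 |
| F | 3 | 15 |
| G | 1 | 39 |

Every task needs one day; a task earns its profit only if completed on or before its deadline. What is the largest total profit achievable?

222

Profit order: C=62 D=56 A=53 E=51 G=39 B=30 F=15
Assign: C→slot 1, D→slot 4, A→slot 3, E→slot 2, G skipped, B skipped, F skipped.
Slots: [1:C] [2:E] [3:A] [4:D]
Profit = 62 + 51 + 53 + 56 = 222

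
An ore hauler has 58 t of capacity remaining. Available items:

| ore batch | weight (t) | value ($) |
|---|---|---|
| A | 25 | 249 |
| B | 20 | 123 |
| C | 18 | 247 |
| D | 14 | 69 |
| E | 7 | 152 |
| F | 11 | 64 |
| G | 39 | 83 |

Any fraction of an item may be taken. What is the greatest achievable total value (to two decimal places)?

Ratios (sorted): E 21.71, C 13.72, A 9.96, B 6.15, F 5.82, D 4.93, G 2.13
take E (7 @ 152); take C (18 @ 247); take A (25 @ 249); take 8/20 of B → 49.20. Capacity used 58/58.
Total value = 697.20

697.20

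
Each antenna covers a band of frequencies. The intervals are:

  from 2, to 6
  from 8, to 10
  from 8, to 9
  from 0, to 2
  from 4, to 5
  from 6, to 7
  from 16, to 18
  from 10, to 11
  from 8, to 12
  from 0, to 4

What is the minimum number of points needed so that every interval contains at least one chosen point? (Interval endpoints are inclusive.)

6

Sort by right endpoint; whenever an interval is uncovered, place a point at its right end.
By right end: [0,2]  [0,4]  [4,5]  [2,6]  [6,7]  [8,9]  [8,10]  [10,11]  [8,12]  [16,18]
[0,2] uncovered → point at 2; [4,5] uncovered → point at 5; [6,7] uncovered → point at 7; [8,9] uncovered → point at 9; [10,11] uncovered → point at 11; [16,18] uncovered → point at 18.
Points: 2, 5, 7, 9, 11, 18 (6 total).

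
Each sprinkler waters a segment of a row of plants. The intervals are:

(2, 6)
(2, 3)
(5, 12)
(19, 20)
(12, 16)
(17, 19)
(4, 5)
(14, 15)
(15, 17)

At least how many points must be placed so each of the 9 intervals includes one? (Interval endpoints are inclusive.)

4

Process intervals by earliest right end; each time one isn't hit yet, stab at its right endpoint.
By right end: [2,3]  [4,5]  [2,6]  [5,12]  [14,15]  [12,16]  [15,17]  [17,19]  [19,20]
[2,3] uncovered → point at 3; [4,5] uncovered → point at 5; [14,15] uncovered → point at 15; [17,19] uncovered → point at 19.
Points: 3, 5, 15, 19 (4 total).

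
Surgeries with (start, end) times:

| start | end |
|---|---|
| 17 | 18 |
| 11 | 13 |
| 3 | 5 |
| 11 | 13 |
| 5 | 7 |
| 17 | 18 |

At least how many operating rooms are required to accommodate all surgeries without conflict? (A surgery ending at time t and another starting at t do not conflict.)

Count concurrent intervals with a sweep; the peak is the room count.
Events (time:±→running): 3:+→1 5:-→0 5:+→1 7:-→0 11:+→1 11:+→2 … peak 2.

2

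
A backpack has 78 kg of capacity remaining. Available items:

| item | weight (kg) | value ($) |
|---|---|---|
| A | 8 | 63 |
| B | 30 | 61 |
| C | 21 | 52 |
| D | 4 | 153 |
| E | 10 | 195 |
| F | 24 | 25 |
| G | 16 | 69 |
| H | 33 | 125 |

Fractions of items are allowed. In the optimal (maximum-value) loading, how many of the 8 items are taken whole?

Sort by value per unit weight and fill in that order.
Ratios (sorted): D 38.25, E 19.50, A 7.88, G 4.31, H 3.79, C 2.48, B 2.03, F 1.04
take D (4 @ 153); take E (10 @ 195); take A (8 @ 63); take G (16 @ 69); take H (33 @ 125); take 7/21 of C → 17.33. Capacity used 78/78.
5 item(s) taken whole; one partial (take 7/21 of C).

5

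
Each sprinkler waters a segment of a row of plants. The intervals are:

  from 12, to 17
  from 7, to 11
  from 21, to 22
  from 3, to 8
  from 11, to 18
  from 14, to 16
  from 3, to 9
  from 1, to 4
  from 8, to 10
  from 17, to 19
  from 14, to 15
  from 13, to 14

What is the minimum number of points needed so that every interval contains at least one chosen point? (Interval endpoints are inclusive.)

Process intervals by earliest right end; each time one isn't hit yet, stab at its right endpoint.
By right end: [1,4]  [3,8]  [3,9]  [8,10]  [7,11]  [13,14]  [14,15]  [14,16]  [12,17]  [11,18]  [17,19]  [21,22]
[1,4] uncovered → point at 4; [8,10] uncovered → point at 10; [13,14] uncovered → point at 14; [17,19] uncovered → point at 19; [21,22] uncovered → point at 22.
Points: 4, 10, 14, 19, 22 (5 total).

5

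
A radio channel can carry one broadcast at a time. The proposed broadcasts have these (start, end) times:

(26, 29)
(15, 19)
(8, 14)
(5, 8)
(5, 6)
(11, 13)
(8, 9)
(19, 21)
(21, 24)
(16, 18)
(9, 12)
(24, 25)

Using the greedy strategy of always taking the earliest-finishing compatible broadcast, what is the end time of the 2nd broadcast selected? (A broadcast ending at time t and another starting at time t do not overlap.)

Sorted by end: (5,6)  (5,8)  (8,9)  (9,12)  (11,13)  (8,14)  (16,18)  (15,19)  (19,21)  (21,24)  (24,25)  (26,29)
take (5,6); skip (5,8); take (8,9); take (9,12); take (16,18); take (19,21); take (21,24); take (24,25); take (26,29).
Selected: (5,6) (8,9) (9,12) (16,18) (19,21) (21,24) (24,25) (26,29)

9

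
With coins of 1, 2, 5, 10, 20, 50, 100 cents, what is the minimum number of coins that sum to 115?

115 = 1×100 + 1×10 + 1×5
Total coins = 1 + 1 + 1 = 3

3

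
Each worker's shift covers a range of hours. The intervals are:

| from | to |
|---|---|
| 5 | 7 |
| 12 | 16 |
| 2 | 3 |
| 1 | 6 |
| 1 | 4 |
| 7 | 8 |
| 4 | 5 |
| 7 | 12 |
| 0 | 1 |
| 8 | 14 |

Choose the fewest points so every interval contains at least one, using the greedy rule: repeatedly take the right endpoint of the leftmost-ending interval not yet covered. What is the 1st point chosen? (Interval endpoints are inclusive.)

By right end: [0,1]  [2,3]  [1,4]  [4,5]  [1,6]  [5,7]  [7,8]  [7,12]  [8,14]  [12,16]
[0,1] uncovered → point at 1; [2,3] uncovered → point at 3; [4,5] uncovered → point at 5; [7,8] uncovered → point at 8; [12,16] uncovered → point at 16.
Points: 1, 3, 5, 8, 16 (5 total).

1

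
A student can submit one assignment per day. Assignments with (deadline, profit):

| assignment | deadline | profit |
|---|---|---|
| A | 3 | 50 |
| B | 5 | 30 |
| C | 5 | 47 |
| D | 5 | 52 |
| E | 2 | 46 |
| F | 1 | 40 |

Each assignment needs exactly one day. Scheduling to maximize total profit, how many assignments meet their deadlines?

Profit order: D=52 A=50 C=47 E=46 F=40 B=30
Assign: D→slot 5, A→slot 3, C→slot 4, E→slot 2, F→slot 1, B skipped.
Slots: [1:F] [2:E] [3:A] [4:C] [5:D]
5 of 6 scheduled.

5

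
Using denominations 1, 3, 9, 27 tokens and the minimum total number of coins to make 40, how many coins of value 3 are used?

1

Use the largest denomination that fits, subtract, and repeat.
40 − 1×27→13 − 1×9→4 − 1×3→1 − 1×1→0
Count of 3: 1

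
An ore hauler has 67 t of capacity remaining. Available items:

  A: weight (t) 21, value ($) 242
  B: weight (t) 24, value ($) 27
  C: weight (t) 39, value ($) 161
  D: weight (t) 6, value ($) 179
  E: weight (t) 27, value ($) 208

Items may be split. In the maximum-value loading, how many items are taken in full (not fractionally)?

3

Order: D (179/6=29.83) > A (242/21=11.52) > E (208/27=7.70) > C (161/39=4.13) > B (27/24=1.12)
Fill: take D (6 @ 179) → take A (21 @ 242) → take E (27 @ 208) → take 13/39 of C → 53.67; 67/67 used.
3 item(s) taken whole; one partial (take 13/39 of C).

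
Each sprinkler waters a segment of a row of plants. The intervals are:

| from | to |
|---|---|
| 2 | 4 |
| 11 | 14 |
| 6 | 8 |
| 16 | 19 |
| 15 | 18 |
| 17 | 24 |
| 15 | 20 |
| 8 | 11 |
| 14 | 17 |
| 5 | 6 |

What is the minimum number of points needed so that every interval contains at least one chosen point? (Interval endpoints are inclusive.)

4

Process intervals by earliest right end; each time one isn't hit yet, stab at its right endpoint.
Sorted: [2,4] [5,6] [6,8] [8,11] [11,14] [14,17] [15,18] [16,19] [15,20] [17,24]
{[2,4]} hit by 4; {[5,6],[6,8]} hit by 6; {[8,11],[11,14]} hit by 11; {[14,17],[15,18],[16,19],[15,20],[17,24]} hit by 17.
Points: 4, 6, 11, 17 (4 total).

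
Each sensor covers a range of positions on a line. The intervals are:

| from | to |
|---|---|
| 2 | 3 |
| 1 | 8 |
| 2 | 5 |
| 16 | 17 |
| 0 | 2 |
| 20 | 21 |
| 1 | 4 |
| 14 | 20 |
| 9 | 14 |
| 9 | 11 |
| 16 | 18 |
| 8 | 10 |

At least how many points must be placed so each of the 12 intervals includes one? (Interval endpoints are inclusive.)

4

By right end: [0,2]  [2,3]  [1,4]  [2,5]  [1,8]  [8,10]  [9,11]  [9,14]  [16,17]  [16,18]  [14,20]  [20,21]
[0,2] uncovered → point at 2; [8,10] uncovered → point at 10; [16,17] uncovered → point at 17; [20,21] uncovered → point at 21.
Points: 2, 10, 17, 21 (4 total).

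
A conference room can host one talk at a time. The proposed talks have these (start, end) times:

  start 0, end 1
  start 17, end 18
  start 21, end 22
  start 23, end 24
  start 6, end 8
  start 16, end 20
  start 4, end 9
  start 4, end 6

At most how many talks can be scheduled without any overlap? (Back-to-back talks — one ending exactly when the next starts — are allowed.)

By end time: (0,1), (4,6), (6,8), (4,9), (17,18), (16,20), (21,22), (23,24).
Pick (0,1); next start ≥ 1 → (4,6); next start ≥ 6 → (6,8); next start ≥ 8 → (17,18); next start ≥ 18 → (21,22); next start ≥ 22 → (23,24).
Selected 6 talks.

6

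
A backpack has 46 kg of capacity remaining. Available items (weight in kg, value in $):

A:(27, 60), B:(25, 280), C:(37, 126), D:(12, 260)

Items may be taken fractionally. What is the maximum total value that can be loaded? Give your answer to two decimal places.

570.65

Greedy by value/weight ratio, highest first.
Ratios (sorted): D 21.67, B 11.20, C 3.41, A 2.22
take D (12 @ 260); take B (25 @ 280); take 9/37 of C → 30.65. Capacity used 46/46.
Total value = 570.65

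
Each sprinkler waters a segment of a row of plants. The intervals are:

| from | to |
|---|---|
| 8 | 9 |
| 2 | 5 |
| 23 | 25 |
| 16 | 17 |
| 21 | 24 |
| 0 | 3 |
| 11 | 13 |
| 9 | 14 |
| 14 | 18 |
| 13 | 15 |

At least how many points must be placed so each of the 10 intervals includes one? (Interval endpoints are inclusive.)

Sort by right endpoint; whenever an interval is uncovered, place a point at its right end.
Sorted: [0,3] [2,5] [8,9] [11,13] [9,14] [13,15] [16,17] [14,18] [21,24] [23,25]
{[0,3],[2,5]} hit by 3; {[8,9]} hit by 9; {[11,13],[9,14],[13,15]} hit by 13; {[16,17],[14,18]} hit by 17; {[21,24],[23,25]} hit by 24.
Points: 3, 9, 13, 17, 24 (5 total).

5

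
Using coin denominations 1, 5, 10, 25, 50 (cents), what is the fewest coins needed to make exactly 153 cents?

6

Use the largest denomination that fits, subtract, and repeat.
153 − 3×50→3 − 3×1→0
Total coins = 3 + 3 = 6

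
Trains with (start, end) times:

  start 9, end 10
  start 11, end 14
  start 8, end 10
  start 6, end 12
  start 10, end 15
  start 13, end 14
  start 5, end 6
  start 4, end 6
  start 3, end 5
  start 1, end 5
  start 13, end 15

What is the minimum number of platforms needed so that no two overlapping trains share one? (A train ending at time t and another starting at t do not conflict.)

4

Events (time:±→running): 1:+→1 3:+→2 4:+→3 5:-→2 5:-→1 5:+→2 6:-→1 6:-→0 6:+→1 8:+→2 9:+→3 10:-→2 10:-→1 10:+→2 11:+→3 12:-→2 13:+→3 13:+→4 … peak 4.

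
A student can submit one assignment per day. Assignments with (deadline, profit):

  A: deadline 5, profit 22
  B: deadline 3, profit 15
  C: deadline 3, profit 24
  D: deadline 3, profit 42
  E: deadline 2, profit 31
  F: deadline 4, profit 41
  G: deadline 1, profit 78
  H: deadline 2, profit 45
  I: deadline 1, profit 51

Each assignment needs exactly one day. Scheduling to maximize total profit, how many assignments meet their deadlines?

Sort by profit descending; place each in the latest free slot ≤ its deadline.
Profit order: G=78 I=51 H=45 D=42 F=41 E=31 C=24 A=22 B=15
Assign: G→slot 1, I skipped, H→slot 2, D→slot 3, F→slot 4, E skipped, C skipped, A→slot 5, B skipped.
Slots: [1:G] [2:H] [3:D] [4:F] [5:A]
5 of 9 scheduled.

5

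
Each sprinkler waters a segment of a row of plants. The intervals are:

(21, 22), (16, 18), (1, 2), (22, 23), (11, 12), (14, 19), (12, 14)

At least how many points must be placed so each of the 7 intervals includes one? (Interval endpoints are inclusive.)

4

Process intervals by earliest right end; each time one isn't hit yet, stab at its right endpoint.
By right end: [1,2]  [11,12]  [12,14]  [16,18]  [14,19]  [21,22]  [22,23]
[1,2] uncovered → point at 2; [11,12] uncovered → point at 12; [16,18] uncovered → point at 18; [21,22] uncovered → point at 22.
Points: 2, 12, 18, 22 (4 total).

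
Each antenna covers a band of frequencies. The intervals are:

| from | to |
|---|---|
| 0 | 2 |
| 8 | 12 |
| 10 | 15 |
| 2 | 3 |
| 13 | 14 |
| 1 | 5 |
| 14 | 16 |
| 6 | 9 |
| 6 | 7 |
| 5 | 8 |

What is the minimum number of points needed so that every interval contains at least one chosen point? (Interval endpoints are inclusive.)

4

By right end: [0,2]  [2,3]  [1,5]  [6,7]  [5,8]  [6,9]  [8,12]  [13,14]  [10,15]  [14,16]
[0,2] uncovered → point at 2; [6,7] uncovered → point at 7; [8,12] uncovered → point at 12; [13,14] uncovered → point at 14.
Points: 2, 7, 12, 14 (4 total).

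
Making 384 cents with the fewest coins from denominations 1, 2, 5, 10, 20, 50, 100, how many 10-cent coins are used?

1

384 − 3×100→84 − 1×50→34 − 1×20→14 − 1×10→4 − 2×2→0
Count of 10: 1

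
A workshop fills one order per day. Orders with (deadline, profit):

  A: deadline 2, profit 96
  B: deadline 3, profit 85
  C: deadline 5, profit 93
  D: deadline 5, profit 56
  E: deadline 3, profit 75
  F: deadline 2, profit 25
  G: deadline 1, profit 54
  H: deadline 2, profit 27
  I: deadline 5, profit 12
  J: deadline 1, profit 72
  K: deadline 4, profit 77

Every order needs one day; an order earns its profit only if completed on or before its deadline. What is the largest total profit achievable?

Take jobs in profit order; each goes to the latest open slot no later than its deadline.
By profit: A(d2,96), C(d5,93), B(d3,85), K(d4,77), E(d3,75), J(d1,72), D(d5,56), G(d1,54), H(d2,27), F(d2,25), I(d5,12)
A→slot 2; C→slot 5; B→slot 3; K→slot 4; E→slot 1; J skipped; D skipped; G skipped; H skipped; F skipped; I skipped.
Profit = 75 + 96 + 85 + 77 + 93 = 426

426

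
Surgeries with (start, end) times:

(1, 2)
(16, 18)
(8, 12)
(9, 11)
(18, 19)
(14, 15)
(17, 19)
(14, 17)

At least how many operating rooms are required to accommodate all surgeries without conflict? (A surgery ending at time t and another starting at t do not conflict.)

The answer is the maximum number of intervals overlapping at any instant.
starts: [1, 8, 9, 14, 14, 16, 17, 18]
ends:   [2, 11, 12, 15, 17, 18, 19, 19]
s1→1 e2→0 s8→1 s9→2  — peak 2.

2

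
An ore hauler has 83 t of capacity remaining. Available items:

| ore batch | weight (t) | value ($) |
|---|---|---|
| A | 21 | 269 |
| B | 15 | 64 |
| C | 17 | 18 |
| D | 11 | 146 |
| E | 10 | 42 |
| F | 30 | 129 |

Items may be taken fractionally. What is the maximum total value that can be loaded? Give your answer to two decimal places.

633.20

Ratios (sorted): D 13.27, A 12.81, F 4.30, B 4.27, E 4.20, C 1.06
take D (11 @ 146); take A (21 @ 269); take F (30 @ 129); take B (15 @ 64); take 6/10 of E → 25.20. Capacity used 83/83.
Total value = 633.20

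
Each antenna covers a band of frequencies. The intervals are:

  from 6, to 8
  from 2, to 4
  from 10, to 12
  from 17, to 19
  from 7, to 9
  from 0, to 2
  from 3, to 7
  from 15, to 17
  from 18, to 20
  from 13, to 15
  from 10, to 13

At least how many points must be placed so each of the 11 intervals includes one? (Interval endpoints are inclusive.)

5

By right end: [0,2]  [2,4]  [3,7]  [6,8]  [7,9]  [10,12]  [10,13]  [13,15]  [15,17]  [17,19]  [18,20]
[0,2] uncovered → point at 2; [3,7] uncovered → point at 7; [10,12] uncovered → point at 12; [13,15] uncovered → point at 15; [17,19] uncovered → point at 19.
Points: 2, 7, 12, 15, 19 (5 total).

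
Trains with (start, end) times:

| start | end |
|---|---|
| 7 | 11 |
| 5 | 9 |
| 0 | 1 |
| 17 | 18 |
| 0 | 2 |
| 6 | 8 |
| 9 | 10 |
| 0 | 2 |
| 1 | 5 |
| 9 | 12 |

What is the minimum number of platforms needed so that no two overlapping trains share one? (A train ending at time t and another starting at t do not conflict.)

The answer is the maximum number of intervals overlapping at any instant.
Events (time:±→running): 0:+→1 0:+→2 0:+→3 … peak 3.

3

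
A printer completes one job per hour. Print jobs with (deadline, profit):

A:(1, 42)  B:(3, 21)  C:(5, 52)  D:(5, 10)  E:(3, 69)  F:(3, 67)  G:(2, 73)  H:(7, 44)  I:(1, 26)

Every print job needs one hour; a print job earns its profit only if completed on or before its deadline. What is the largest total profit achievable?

315

Profit order: G=73 E=69 F=67 C=52 H=44 A=42 I=26 B=21 D=10
Assign: G→slot 2, E→slot 3, F→slot 1, C→slot 5, H→slot 7, A skipped, I skipped, B skipped, D→slot 4.
Slots: [1:F] [2:G] [3:E] [4:D] [5:C] [7:H]
Profit = 67 + 73 + 69 + 10 + 52 + 44 = 315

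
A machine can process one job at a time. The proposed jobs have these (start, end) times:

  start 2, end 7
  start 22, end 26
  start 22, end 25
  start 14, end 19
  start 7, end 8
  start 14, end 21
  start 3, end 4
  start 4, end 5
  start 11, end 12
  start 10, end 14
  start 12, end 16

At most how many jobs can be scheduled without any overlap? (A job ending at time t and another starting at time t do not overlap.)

By end time: (3,4), (4,5), (2,7), (7,8), (11,12), (10,14), (12,16), (14,19), (14,21), (22,25), (22,26).
Pick (3,4); next start ≥ 4 → (4,5); next start ≥ 5 → (7,8); next start ≥ 8 → (11,12); next start ≥ 12 → (12,16); next start ≥ 16 → (22,25).
Selected 6 jobs.

6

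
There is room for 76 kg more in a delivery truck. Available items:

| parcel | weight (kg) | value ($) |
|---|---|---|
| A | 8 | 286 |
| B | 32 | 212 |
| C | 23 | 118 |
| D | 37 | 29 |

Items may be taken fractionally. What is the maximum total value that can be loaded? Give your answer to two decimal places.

Greedy by value/weight ratio, highest first.
Ratios (sorted): A 35.75, B 6.62, C 5.13, D 0.78
take A (8 @ 286); take B (32 @ 212); take C (23 @ 118); take 13/37 of D → 10.19. Capacity used 76/76.
Total value = 626.19

626.19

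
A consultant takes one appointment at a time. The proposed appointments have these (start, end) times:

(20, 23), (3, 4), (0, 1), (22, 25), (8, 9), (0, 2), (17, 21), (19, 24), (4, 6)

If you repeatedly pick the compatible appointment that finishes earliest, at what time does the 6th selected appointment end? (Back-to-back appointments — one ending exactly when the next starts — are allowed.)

25

Sort by end time and greedily take each interval whose start is ≥ the last chosen end.
Sorted by end: (0,1)  (0,2)  (3,4)  (4,6)  (8,9)  (17,21)  (20,23)  (19,24)  (22,25)
take (0,1); skip (0,2); take (3,4); take (4,6); take (8,9); take (17,21); take (22,25).
Selected: (0,1) (3,4) (4,6) (8,9) (17,21) (22,25)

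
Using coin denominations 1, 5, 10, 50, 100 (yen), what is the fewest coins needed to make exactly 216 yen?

5

216 − 2×100→16 − 1×10→6 − 1×5→1 − 1×1→0
Total coins = 2 + 1 + 1 + 1 = 5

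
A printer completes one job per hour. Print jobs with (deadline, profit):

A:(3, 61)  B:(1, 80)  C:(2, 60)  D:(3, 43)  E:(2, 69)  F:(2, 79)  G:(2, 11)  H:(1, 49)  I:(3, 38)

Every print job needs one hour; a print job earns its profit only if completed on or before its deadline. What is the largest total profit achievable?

Sort by profit descending; place each in the latest free slot ≤ its deadline.
By profit: B(d1,80), F(d2,79), E(d2,69), A(d3,61), C(d2,60), H(d1,49), D(d3,43), I(d3,38), G(d2,11)
B→slot 1; F→slot 2; E skipped; A→slot 3; C skipped; H skipped; D skipped; I skipped; G skipped.
Profit = 80 + 79 + 61 = 220

220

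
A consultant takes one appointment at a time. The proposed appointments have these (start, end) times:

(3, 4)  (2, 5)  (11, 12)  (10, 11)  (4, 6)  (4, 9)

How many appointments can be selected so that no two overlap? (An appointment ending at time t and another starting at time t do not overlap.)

By end time: (3,4), (2,5), (4,6), (4,9), (10,11), (11,12).
Pick (3,4); next start ≥ 4 → (4,6); next start ≥ 6 → (10,11); next start ≥ 11 → (11,12).
Selected 4 appointments.

4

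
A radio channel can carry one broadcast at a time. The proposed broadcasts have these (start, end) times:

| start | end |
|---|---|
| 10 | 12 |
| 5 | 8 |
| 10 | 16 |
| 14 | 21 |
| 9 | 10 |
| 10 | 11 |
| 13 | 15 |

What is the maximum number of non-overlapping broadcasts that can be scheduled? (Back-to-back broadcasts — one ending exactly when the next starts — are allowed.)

4

Order by finish time; keep every interval that doesn't clash with the previous kept one.
Sorted by end: (5,8)  (9,10)  (10,11)  (10,12)  (13,15)  (10,16)  (14,21)
take (5,8); take (9,10); take (10,11); skip (10,12); take (13,15); skip (14,21).
Selected 4 broadcasts.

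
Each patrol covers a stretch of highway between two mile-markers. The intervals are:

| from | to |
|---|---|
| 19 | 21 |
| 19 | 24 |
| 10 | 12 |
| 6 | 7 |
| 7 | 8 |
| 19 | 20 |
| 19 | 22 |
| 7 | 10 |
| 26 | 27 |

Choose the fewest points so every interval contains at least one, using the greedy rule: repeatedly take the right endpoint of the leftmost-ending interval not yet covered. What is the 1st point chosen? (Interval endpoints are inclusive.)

By right end: [6,7]  [7,8]  [7,10]  [10,12]  [19,20]  [19,21]  [19,22]  [19,24]  [26,27]
[6,7] uncovered → point at 7; [10,12] uncovered → point at 12; [19,20] uncovered → point at 20; [26,27] uncovered → point at 27.
Points: 7, 12, 20, 27 (4 total).

7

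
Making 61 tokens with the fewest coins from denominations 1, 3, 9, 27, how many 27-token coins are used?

2

61 − 2×27→7 − 2×3→1 − 1×1→0
Count of 27: 2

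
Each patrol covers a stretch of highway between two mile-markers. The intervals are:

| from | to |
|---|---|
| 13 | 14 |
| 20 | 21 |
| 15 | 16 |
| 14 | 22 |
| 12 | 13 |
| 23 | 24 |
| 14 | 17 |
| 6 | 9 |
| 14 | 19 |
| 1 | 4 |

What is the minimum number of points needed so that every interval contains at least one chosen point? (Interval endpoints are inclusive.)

6

By right end: [1,4]  [6,9]  [12,13]  [13,14]  [15,16]  [14,17]  [14,19]  [20,21]  [14,22]  [23,24]
[1,4] uncovered → point at 4; [6,9] uncovered → point at 9; [12,13] uncovered → point at 13; [15,16] uncovered → point at 16; [20,21] uncovered → point at 21; [23,24] uncovered → point at 24.
Points: 4, 9, 13, 16, 21, 24 (6 total).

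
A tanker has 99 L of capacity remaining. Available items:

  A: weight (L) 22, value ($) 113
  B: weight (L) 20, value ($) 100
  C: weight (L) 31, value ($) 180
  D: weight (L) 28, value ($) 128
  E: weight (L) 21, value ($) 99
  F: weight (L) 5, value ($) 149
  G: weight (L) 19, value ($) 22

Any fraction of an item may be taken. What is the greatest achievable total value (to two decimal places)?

641.00

Greedy by value/weight ratio, highest first.
Ratios (sorted): F 29.80, C 5.81, A 5.14, B 5.00, E 4.71, D 4.57, G 1.16
take F (5 @ 149); take C (31 @ 180); take A (22 @ 113); take B (20 @ 100); take E (21 @ 99). Capacity used 99/99.
Total value = 641.00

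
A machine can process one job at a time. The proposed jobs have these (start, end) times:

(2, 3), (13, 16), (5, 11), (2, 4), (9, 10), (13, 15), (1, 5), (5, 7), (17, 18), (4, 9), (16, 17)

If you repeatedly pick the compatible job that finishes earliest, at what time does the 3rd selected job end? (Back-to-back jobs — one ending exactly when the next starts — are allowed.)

Sorted by end: (2,3)  (2,4)  (1,5)  (5,7)  (4,9)  (9,10)  (5,11)  (13,15)  (13,16)  (16,17)  (17,18)
take (2,3); take (5,7); take (9,10); skip (5,11); take (13,15); take (16,17); take (17,18).
Selected: (2,3) (5,7) (9,10) (13,15) (16,17) (17,18)

10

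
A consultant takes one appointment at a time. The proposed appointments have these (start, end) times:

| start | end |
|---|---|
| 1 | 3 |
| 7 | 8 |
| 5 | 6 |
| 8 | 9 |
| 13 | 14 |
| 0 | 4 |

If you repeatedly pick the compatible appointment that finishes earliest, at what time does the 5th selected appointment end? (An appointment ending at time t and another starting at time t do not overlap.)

14

By end time: (1,3), (0,4), (5,6), (7,8), (8,9), (13,14).
Pick (1,3); next start ≥ 3 → (5,6); next start ≥ 6 → (7,8); next start ≥ 8 → (8,9); next start ≥ 9 → (13,14).
Selected: (1,3) (5,6) (7,8) (8,9) (13,14)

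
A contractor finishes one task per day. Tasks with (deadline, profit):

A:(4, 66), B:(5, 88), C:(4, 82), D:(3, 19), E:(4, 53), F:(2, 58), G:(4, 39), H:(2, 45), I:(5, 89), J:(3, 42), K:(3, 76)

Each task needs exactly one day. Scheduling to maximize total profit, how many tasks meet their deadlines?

Take jobs in profit order; each goes to the latest open slot no later than its deadline.
By profit: I(d5,89), B(d5,88), C(d4,82), K(d3,76), A(d4,66), F(d2,58), E(d4,53), H(d2,45), J(d3,42), G(d4,39), D(d3,19)
I→slot 5; B→slot 4; C→slot 3; K→slot 2; A→slot 1; F skipped; E skipped; H skipped; J skipped; G skipped; D skipped.
5 of 11 scheduled.

5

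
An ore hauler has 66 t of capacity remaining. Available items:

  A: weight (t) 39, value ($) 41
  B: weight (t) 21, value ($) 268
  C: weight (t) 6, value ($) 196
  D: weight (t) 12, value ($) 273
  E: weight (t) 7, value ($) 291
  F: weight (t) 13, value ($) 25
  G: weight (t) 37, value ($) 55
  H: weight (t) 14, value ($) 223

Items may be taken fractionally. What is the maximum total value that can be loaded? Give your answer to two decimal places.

1262.54

Greedy by value/weight ratio, highest first.
Ratios (sorted): E 41.57, C 32.67, D 22.75, H 15.93, B 12.76, F 1.92, G 1.49, A 1.05
take E (7 @ 291); take C (6 @ 196); take D (12 @ 273); take H (14 @ 223); take B (21 @ 268); take 6/13 of F → 11.54. Capacity used 66/66.
Total value = 1262.54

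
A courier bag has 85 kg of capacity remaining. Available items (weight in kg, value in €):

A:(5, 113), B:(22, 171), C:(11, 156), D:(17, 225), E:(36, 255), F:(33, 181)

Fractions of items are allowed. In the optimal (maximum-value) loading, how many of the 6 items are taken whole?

Greedy by value/weight ratio, highest first.
Ratios (sorted): A 22.60, C 14.18, D 13.24, B 7.77, E 7.08, F 5.48
take A (5 @ 113); take C (11 @ 156); take D (17 @ 225); take B (22 @ 171); take 30/36 of E → 212.50. Capacity used 85/85.
4 item(s) taken whole; one partial (take 30/36 of E).

4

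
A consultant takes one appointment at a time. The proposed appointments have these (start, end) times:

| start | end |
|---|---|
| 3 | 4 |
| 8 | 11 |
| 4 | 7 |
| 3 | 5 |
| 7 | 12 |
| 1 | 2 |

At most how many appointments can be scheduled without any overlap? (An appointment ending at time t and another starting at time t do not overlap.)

Sorted by end: (1,2)  (3,4)  (3,5)  (4,7)  (8,11)  (7,12)
take (1,2); take (3,4); skip (3,5); take (4,7); take (8,11).
Selected 4 appointments.

4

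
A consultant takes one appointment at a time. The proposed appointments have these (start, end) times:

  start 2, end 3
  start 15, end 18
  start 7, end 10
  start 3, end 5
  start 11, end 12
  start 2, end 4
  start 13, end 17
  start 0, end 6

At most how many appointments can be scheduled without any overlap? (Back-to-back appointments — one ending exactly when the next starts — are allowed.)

5

Order by finish time; keep every interval that doesn't clash with the previous kept one.
Sorted by end: (2,3)  (2,4)  (3,5)  (0,6)  (7,10)  (11,12)  (13,17)  (15,18)
take (2,3); take (3,5); take (7,10); take (11,12); take (13,17); skip (15,18).
Selected 5 appointments.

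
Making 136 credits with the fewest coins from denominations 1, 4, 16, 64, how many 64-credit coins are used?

Use the largest denomination that fits, subtract, and repeat.
136 = 2×64 + 2×4
Count of 64: 2

2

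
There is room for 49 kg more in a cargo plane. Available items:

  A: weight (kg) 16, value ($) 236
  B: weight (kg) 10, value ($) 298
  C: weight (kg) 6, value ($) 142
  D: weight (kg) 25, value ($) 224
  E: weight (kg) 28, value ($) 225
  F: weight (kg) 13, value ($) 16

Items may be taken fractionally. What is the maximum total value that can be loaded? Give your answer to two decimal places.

828.32

Ratios (sorted): B 29.80, C 23.67, A 14.75, D 8.96, E 8.04, F 1.23
take B (10 @ 298); take C (6 @ 142); take A (16 @ 236); take 17/25 of D → 152.32. Capacity used 49/49.
Total value = 828.32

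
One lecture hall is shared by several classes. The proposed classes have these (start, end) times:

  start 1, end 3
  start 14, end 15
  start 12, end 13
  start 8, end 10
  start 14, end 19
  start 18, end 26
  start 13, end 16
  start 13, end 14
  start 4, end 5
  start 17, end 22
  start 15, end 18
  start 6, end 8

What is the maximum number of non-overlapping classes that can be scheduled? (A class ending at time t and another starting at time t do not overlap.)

Greedy by earliest finish: after sorting by end time, pick each interval compatible with the last pick.
Sorted by end: (1,3)  (4,5)  (6,8)  (8,10)  (12,13)  (13,14)  (14,15)  (13,16)  (15,18)  (14,19)  (17,22)  (18,26)
take (1,3); take (4,5); take (6,8); take (8,10); take (12,13); take (13,14); take (14,15); skip (13,16); take (15,18); take (18,26).
Selected 9 classes.

9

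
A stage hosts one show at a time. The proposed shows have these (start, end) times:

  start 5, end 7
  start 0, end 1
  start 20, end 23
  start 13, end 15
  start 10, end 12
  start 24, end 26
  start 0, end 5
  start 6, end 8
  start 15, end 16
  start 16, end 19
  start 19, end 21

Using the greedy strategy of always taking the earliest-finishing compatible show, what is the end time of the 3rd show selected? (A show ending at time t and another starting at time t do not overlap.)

12

Order by finish time; keep every interval that doesn't clash with the previous kept one.
Sorted by end: (0,1)  (0,5)  (5,7)  (6,8)  (10,12)  (13,15)  (15,16)  (16,19)  (19,21)  (20,23)  (24,26)
take (0,1); take (5,7); take (10,12); take (13,15); take (15,16); take (16,19); take (19,21); skip (20,23); take (24,26).
Selected: (0,1) (5,7) (10,12) (13,15) (15,16) (16,19) (19,21) (24,26)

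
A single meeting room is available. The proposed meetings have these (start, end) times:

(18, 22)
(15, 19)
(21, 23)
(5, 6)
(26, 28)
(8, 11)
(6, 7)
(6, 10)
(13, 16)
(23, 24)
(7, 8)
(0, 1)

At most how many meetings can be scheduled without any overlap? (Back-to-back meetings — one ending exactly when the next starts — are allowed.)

Order by finish time; keep every interval that doesn't clash with the previous kept one.
Sorted by end: (0,1)  (5,6)  (6,7)  (7,8)  (6,10)  (8,11)  (13,16)  (15,19)  (18,22)  (21,23)  (23,24)  (26,28)
take (0,1); take (5,6); take (6,7); take (7,8); take (8,11); take (13,16); skip (15,19); take (18,22); take (23,24); take (26,28).
Selected 9 meetings.

9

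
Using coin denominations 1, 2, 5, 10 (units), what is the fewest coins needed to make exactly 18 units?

Greedy: take as many of the largest coin as possible, then repeat with the remainder.
18 − 1×10→8 − 1×5→3 − 1×2→1 − 1×1→0
Total coins = 1 + 1 + 1 + 1 = 4

4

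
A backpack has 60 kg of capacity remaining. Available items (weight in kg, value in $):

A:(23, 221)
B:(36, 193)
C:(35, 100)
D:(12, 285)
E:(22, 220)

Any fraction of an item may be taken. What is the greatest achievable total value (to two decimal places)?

742.08

Greedy by value/weight ratio, highest first.
Order: D (285/12=23.75) > E (220/22=10.00) > A (221/23=9.61) > B (193/36=5.36) > C (100/35=2.86)
Fill: take D (12 @ 285) → take E (22 @ 220) → take A (23 @ 221) → take 3/36 of B → 16.08; 60/60 used.
Total value = 742.08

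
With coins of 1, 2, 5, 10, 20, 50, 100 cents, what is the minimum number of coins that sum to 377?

377 − 3×100→77 − 1×50→27 − 1×20→7 − 1×5→2 − 1×2→0
Total coins = 3 + 1 + 1 + 1 + 1 = 7

7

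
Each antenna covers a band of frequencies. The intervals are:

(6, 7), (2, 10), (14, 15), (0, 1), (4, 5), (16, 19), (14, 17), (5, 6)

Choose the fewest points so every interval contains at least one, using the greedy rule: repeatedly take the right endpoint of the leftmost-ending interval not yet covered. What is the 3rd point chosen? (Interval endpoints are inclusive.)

7

Sorted: [0,1] [4,5] [5,6] [6,7] [2,10] [14,15] [14,17] [16,19]
{[0,1]} hit by 1; {[4,5],[5,6]} hit by 5; {[6,7],[2,10]} hit by 7; {[14,15],[14,17]} hit by 15; {[16,19]} hit by 19.
Points: 1, 5, 7, 15, 19 (5 total).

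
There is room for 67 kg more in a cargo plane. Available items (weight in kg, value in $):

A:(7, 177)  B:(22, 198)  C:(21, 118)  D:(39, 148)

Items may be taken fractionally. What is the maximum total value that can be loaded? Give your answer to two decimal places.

Order: A (177/7=25.29) > B (198/22=9.00) > C (118/21=5.62) > D (148/39=3.79)
Fill: take A (7 @ 177) → take B (22 @ 198) → take C (21 @ 118) → take 17/39 of D → 64.51; 67/67 used.
Total value = 557.51

557.51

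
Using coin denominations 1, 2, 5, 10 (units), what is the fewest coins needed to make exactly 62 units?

7

Use the largest denomination that fits, subtract, and repeat.
62 − 6×10→2 − 1×2→0
Total coins = 6 + 1 = 7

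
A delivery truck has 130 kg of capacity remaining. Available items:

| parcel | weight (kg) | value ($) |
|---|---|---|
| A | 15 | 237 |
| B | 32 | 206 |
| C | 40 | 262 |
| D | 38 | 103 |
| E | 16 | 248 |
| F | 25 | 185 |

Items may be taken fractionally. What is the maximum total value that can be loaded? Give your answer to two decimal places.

1143.42

Greedy by value/weight ratio, highest first.
Order: A (237/15=15.80) > E (248/16=15.50) > F (185/25=7.40) > C (262/40=6.55) > B (206/32=6.44) > D (103/38=2.71)
Fill: take A (15 @ 237) → take E (16 @ 248) → take F (25 @ 185) → take C (40 @ 262) → take B (32 @ 206) → take 2/38 of D → 5.42; 130/130 used.
Total value = 1143.42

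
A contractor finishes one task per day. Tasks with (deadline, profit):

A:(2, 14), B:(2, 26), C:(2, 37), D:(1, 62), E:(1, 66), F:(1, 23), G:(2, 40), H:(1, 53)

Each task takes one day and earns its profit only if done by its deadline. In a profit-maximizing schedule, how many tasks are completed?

Take jobs in profit order; each goes to the latest open slot no later than its deadline.
By profit: E(d1,66), D(d1,62), H(d1,53), G(d2,40), C(d2,37), B(d2,26), F(d1,23), A(d2,14)
E→slot 1; D skipped; H skipped; G→slot 2; C skipped; B skipped; F skipped; A skipped.
2 of 8 scheduled.

2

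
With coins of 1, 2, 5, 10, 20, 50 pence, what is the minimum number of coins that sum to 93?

5

Use the largest denomination that fits, subtract, and repeat.
93 = 1×50 + 2×20 + 1×2 + 1×1
Total coins = 1 + 2 + 1 + 1 = 5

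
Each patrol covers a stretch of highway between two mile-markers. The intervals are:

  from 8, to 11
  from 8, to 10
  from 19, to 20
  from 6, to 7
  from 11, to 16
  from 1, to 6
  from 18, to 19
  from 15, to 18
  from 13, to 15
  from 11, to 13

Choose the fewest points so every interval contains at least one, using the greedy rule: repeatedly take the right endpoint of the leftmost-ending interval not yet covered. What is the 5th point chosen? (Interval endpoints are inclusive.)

20

Process intervals by earliest right end; each time one isn't hit yet, stab at its right endpoint.
By right end: [1,6]  [6,7]  [8,10]  [8,11]  [11,13]  [13,15]  [11,16]  [15,18]  [18,19]  [19,20]
[1,6] uncovered → point at 6; [8,10] uncovered → point at 10; [11,13] uncovered → point at 13; [15,18] uncovered → point at 18; [19,20] uncovered → point at 20.
Points: 6, 10, 13, 18, 20 (5 total).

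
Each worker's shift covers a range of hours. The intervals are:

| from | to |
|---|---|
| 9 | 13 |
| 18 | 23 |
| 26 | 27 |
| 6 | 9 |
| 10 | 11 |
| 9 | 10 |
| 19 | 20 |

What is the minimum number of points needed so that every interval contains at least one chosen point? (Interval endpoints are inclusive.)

By right end: [6,9]  [9,10]  [10,11]  [9,13]  [19,20]  [18,23]  [26,27]
[6,9] uncovered → point at 9; [10,11] uncovered → point at 11; [19,20] uncovered → point at 20; [26,27] uncovered → point at 27.
Points: 9, 11, 20, 27 (4 total).

4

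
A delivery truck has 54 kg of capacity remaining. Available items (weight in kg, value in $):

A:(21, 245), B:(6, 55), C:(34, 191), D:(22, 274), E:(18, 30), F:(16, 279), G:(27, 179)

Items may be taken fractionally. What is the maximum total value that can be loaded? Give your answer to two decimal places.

739.67

Greedy by value/weight ratio, highest first.
Order: F (279/16=17.44) > D (274/22=12.45) > A (245/21=11.67) > B (55/6=9.17) > G (179/27=6.63) > C (191/34=5.62) > E (30/18=1.67)
Fill: take F (16 @ 279) → take D (22 @ 274) → take 16/21 of A → 186.67; 54/54 used.
Total value = 739.67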